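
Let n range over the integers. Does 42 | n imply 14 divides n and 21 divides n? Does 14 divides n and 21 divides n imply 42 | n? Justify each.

(⟸) Suppose 14 ∣ n and 21 ∣ n. Any common multiple of 14 and 21 is a multiple of their lcm; here lcm(14, 21) = 14·21/gcd(14, 21) = 294/7 = 42, so 42 ∣ n.

(⟹) If 42 ∣ n, write n = 42q. Since 42 = 3·14, n = 14·(3q), so 14 ∣ n; and since 42 = 2·21, n = 21·(2q), so 21 ∣ n.

Equivalent; both directions hold.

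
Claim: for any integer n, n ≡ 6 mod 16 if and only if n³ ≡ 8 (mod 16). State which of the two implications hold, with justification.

(⟸) This fails: take n = 2. Then 2³ = 8 ≡ 8 (mod 16), yet 2 ≡ 2 (mod 16), not 6.

(⟹) Suppose n ≡ 6 mod 16. Write n = 16j + 6. Then (16j + 6)³ = 4096j³ + 4608j² + 1728j + 216 = 16(256j³ + 288j² + 108j + 13) + 8, so n³ ≡ 8 (mod 16).

(⇒) holds; (⇐) fails.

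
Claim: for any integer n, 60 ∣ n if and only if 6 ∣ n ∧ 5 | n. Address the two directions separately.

[⇒] If 60 ∣ n, write n = 60q. Since 60 = 10·6, n = 6·(10q), so 6 ∣ n; and since 60 = 12·5, n = 5·(12q), so 5 ∣ n.

[⇐] This fails: take n = 30. Both 6 ∣ 30 and 5 ∣ 30, yet 30 is not a multiple of 60 (since 30 = 0·60 + 30), so 60 ∤ 30.

Only the forward implication holds.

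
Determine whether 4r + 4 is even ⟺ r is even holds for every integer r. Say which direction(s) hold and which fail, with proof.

(⇒) fails; (⇐) holds.

(⟹) This fails: take r = 3. Then 4r + 4 = 16, which is even, yet r = 3 is odd, not even.

(⟸) Suppose r is even. Since 4 is even, 4r is even for every r, so 4r + 4 has the same parity as 4, which is even. Hence 4r + 4 is even.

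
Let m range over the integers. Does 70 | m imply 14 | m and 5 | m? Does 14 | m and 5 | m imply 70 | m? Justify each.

Equivalent; both directions hold.

Forward direction. If 70 ∣ m, write m = 70q. Since 70 = 5·14, m = 14·(5q), so 14 ∣ m; and since 70 = 14·5, m = 5·(14q), so 5 ∣ m.

Converse. Suppose 14 ∣ m and 5 ∣ m. Any common multiple of 14 and 5 is a multiple of their lcm; here gcd(14, 5) = 1, so lcm(14, 5) = 14·5 = 70, so 70 ∣ m.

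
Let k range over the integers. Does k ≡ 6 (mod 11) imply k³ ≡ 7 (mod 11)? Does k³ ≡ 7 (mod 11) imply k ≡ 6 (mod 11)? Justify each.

Both directions hold; the statement is true.

(←) For the converse, argue contrapositively. If k ≢ 6 (mod 11), then k is congruent to one of 0, 1, 2, 3, 4, 5, 7, 8, 9, 10 modulo 11, and these give k³ ≡ 0, 1, 8, 5, 9, 4, 2, 6, 3, 10 respectively — never 7.

(→) Suppose k ≡ 6 (mod 11). Write k = 11j + 6. Then (11j + 6)³ = 1331j³ + 2178j² + 1188j + 216 = 11(121j³ + 198j² + 108j + 19) + 7, so k³ ≡ 7 (mod 11).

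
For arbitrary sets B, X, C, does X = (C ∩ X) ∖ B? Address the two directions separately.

Reverse inclusion. Let x ∈ (C ∩ X) ∖ B. Then x ∈ X ∩ C and x ∉ B, from which x ∈ X.

Forward inclusion. This inclusion fails. Take B = ∅, X = {1}, C = ∅; then 1 ∈ X but 1 ∉ (C ∩ X) ∖ B.

(⊆) fails; (⊇) holds.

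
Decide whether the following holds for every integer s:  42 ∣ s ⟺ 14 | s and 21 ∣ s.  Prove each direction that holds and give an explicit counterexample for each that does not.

The biconditional holds.

(→) If 42 ∣ s, write s = 42q. Since 42 = 3·14, s = 14·(3q), so 14 ∣ s; and since 42 = 2·21, s = 21·(2q), so 21 ∣ s.

(←) Suppose 14 ∣ s and 21 ∣ s. Any common multiple of 14 and 21 is a multiple of their lcm; here lcm(14, 21) = 14·21/gcd(14, 21) = 294/7 = 42, so 42 ∣ s.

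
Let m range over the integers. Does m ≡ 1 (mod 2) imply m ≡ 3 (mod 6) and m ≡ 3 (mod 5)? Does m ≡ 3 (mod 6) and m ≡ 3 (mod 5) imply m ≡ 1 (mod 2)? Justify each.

(⇒) fails; (⇐) holds.

(⟹) This fails: m = 1 gives 1 ≡ 1 (mod 2) but 1 ≡ 1 (mod 6), so the conjunction on the right does not hold.

(⟸) Conversely, if m ≡ 3 (mod 6) and m ≡ 3 (mod 5), then by the Chinese remainder theorem m ≡ 3 (mod 30). Since 3 ≡ 1 (mod 2) and 2 ∣ 30, we get m ≡ 1 (mod 2).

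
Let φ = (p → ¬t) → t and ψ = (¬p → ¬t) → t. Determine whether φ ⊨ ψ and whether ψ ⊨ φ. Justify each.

Both implications hold.

(⟹) Assume the antecedent. If t is true, (¬p → ¬t) → t reduces to true regardless of the other variables. If t is false, the antecedent cannot hold. Either way (¬p → ¬t) → t holds.

(⟸) Assume the antecedent. If t is true, (p → ¬t) → t reduces to true regardless of the other variables. If t is false, the antecedent cannot hold. Either way (p → ¬t) → t holds.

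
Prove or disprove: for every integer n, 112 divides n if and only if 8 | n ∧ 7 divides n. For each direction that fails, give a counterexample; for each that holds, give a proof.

The forward direction holds; the converse fails.

(⇐) This fails: take n = 56. Both 8 ∣ 56 and 7 ∣ 56, yet 56 is not a multiple of 112 (since 56 = 0·112 + 56), so 112 ∤ 56.

(⇒) If 112 ∣ n, write n = 112q. Since 112 = 14·8, n = 8·(14q), so 8 ∣ n; and since 112 = 16·7, n = 7·(16q), so 7 ∣ n.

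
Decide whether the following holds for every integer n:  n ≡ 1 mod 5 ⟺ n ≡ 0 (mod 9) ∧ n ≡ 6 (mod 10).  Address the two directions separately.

(⇒) fails; (⇐) holds.

(⇒) This fails: n = 1 gives 1 ≡ 1 (mod 5) but 1 ≡ 1 (mod 9), so the conjunction on the right does not hold.

(⇐) Conversely, if n ≡ 0 (mod 9) and n ≡ 6 (mod 10), then by the Chinese remainder theorem n ≡ 36 (mod 90). Since 36 ≡ 1 (mod 5) and 5 ∣ 90, we get n ≡ 1 (mod 5).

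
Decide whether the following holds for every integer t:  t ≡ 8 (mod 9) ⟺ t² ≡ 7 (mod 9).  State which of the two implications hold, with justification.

(⇒) This fails: take t = 8. Then 8 ≡ 8 (mod 9), but 8² = 64 ≡ 1 (mod 9), not 7.

(⇐) This fails: take t = 4. Then 4² = 16 ≡ 7 (mod 9), yet 4 ≡ 4 (mod 9), not 8.

Neither implication holds.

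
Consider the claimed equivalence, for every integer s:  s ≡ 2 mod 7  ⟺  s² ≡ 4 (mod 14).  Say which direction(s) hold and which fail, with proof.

(⇒) fails and (⇐) fails.

(⇒) This fails: take s = 9. Then 9 ≡ 2 (mod 7), but 9² = 81 ≡ 11 (mod 14), not 4.

(⇐) This fails: take s = 12. Then 12² = 144 ≡ 4 (mod 14), yet 12 ≡ 5 (mod 7), not 2.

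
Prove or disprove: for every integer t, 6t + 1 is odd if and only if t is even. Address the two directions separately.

[⇒] This fails: take t = 5. Then 6t + 1 = 31, which is odd, yet t = 5 is odd, not even.

[⇐] Suppose t is even. Since 6 is even, 6t is even for every t, so 6t + 1 has the same parity as 1, which is odd. Hence 6t + 1 is odd.

(⇒) fails; (⇐) holds.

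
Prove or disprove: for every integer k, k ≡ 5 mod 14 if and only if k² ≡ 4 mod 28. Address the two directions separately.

(⟹) This fails: take k = 5. Then 5 ≡ 5 (mod 14), but 5² = 25 ≡ 25 (mod 28), not 4.

(⟸) This fails: take k = 2. Then 2² = 4 ≡ 4 (mod 28), yet 2 ≡ 2 (mod 14), not 5.

Neither implication holds.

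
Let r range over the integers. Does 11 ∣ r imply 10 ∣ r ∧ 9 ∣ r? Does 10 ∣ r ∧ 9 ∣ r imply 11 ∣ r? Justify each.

Neither direction holds.

(⇒) This fails: take r = 11. Certainly 11 ∣ 11, but 10 ∤ 11.

(⇐) This fails: take r = 90. Both 10 ∣ 90 and 9 ∣ 90, yet 90 is not a multiple of 11 (since 90 = 8·11 + 2), so 11 ∤ 90.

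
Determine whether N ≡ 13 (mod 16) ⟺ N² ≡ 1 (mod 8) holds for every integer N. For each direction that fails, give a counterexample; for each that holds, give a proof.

[⇒] Suppose N ≡ 13 (mod 16). Then N² ≡ 13² = 169 (mod 16), and since 8 ∣ 16, also N² ≡ 1 (mod 8).

[⇐] This fails: take N = 1. Then 1² = 1 ≡ 1 (mod 8), yet 1 ≡ 1 (mod 16), not 13.

Not equivalent: only (⇒) holds.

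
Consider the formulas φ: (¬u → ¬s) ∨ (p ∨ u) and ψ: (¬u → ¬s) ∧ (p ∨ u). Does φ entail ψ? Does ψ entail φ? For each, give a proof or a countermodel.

[⇒] This fails. Under s = F, u = F, p = F, the left side is true but the right side is false.

[⇐] Assume the antecedent. If s is true, the antecedent forces (s = T, u = T, p = F) or (s = T, u = T, p = T), and (¬u → ¬s) ∨ (p ∨ u) holds there. If s is false, (¬u → ¬s) ∨ (p ∨ u) reduces to true regardless of the other variables. Either way (¬u → ¬s) ∨ (p ∨ u) holds.

The forward direction fails; the converse holds.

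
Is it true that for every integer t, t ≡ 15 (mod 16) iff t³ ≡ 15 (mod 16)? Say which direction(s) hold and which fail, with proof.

Forward direction. Suppose t ≡ 15 (mod 16). Write t = 16j + 15. Then (16j + 15)³ = 4096j³ + 11520j² + 10800j + 3375 = 16(256j³ + 720j² + 675j + 210) + 15, so t³ ≡ 15 (mod 16).

Converse. Suppose t³ ≡ 15 (mod 16). The only residue r in {0, …, 15} with r³ ≡ 15 (mod 16) is r = 15, so t ≡ 15 (mod 16).

Equivalent; both directions hold.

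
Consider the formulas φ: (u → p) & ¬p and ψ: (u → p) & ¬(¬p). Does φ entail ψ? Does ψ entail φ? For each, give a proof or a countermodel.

Neither direction holds.

(→) This fails. Under p = F, u = F, the left side is true but the right side is false.

(←) This fails. Under p = T, u = F, the left side is false but the right side is true.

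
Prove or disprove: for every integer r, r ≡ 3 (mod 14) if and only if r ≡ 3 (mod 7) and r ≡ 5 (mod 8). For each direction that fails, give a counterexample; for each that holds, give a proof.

(⟹) This fails: r = 17 gives 17 ≡ 3 (mod 14) but 17 ≡ 1 (mod 8), so the conjunction on the right does not hold.

(⟸) Conversely, if r ≡ 3 (mod 7) and r ≡ 5 (mod 8), then by the Chinese remainder theorem r ≡ 45 (mod 56). Since 45 ≡ 3 (mod 14) and 14 ∣ 56, we get r ≡ 3 (mod 14).

The forward direction fails; the converse holds.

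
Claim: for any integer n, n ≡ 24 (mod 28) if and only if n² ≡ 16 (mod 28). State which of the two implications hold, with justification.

The forward direction holds; the converse fails.

[⇒] Suppose n ≡ 24 (mod 28). Write n = 28j + 24. Then (28j + 24)² = 784j² + 1344j + 576 = 28(28j² + 48j + 20) + 16, so n² ≡ 16 (mod 28).

[⇐] This fails: take n = 4. Then 4² = 16 ≡ 16 (mod 28), yet 4 ≡ 4 (mod 28), not 24.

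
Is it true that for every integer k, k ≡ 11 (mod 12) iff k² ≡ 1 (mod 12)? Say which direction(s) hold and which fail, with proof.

Only the forward direction holds.

(⟹) Suppose k ≡ 11 (mod 12). Write k = 12j + 11. Then (12j + 11)² = 144j² + 264j + 121 = 12(12j² + 22j + 10) + 1, so k² ≡ 1 (mod 12).

(⟸) This fails: take k = 1. Then 1² = 1 ≡ 1 (mod 12), yet 1 ≡ 1 (mod 12), not 11.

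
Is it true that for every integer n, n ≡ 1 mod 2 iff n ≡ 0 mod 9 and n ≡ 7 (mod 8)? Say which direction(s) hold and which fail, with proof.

(⟸) If n ≡ 0 (mod 9) and n ≡ 7 (mod 8), then by the Chinese remainder theorem n ≡ 63 (mod 72). Since 63 ≡ 1 (mod 2) and 2 ∣ 72, we get n ≡ 1 (mod 2).

(⟹) This fails: n = 1 gives 1 ≡ 1 (mod 2) but 1 ≡ 1 (mod 9), so the conjunction on the right does not hold.

Only the reverse direction holds.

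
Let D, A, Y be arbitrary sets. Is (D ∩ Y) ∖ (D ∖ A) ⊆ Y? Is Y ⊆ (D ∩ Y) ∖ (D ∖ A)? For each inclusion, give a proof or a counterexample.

(⊆) holds; (⊇) fails.

(⊆) Let x ∈ (D ∩ Y) ∖ (D ∖ A). Then x ∈ D ∩ A ∩ Y, from which x ∈ Y.

(⊇) This inclusion fails. Take D = ∅, A = ∅, Y = {1}; then 1 ∈ Y but 1 ∉ (D ∩ Y) ∖ (D ∖ A).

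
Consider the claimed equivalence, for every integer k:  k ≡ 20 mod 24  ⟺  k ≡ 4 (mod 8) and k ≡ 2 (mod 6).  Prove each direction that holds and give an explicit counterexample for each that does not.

Both directions hold.

(→) Suppose k ≡ 20 (mod 24); write k = 24j + 20. Since 8 ∣ 24, reducing mod 8 gives k ≡ 20 ≡ 4 (mod 8); since 6 ∣ 24, reducing mod 6 gives k ≡ 20 ≡ 2 (mod 6).

(←) Conversely, if k ≡ 4 (mod 8) and k ≡ 2 (mod 6), then by the Chinese remainder theorem k ≡ 20 (mod 24). This is exactly k ≡ 20 (mod 24).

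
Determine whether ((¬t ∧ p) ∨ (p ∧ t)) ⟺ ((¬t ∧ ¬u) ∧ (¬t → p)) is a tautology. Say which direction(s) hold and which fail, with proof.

Not equivalent: only (⇐) holds.

Forward direction. This fails. Under u = T, p = T, t = F, the left side is true but the right side is false.

Converse. Assume the antecedent. If u is true, the antecedent cannot hold. If u is false, the antecedent forces (u = F, p = T, t = F), and (¬t ∧ p) ∨ (p ∧ t) holds there. Either way (¬t ∧ p) ∨ (p ∧ t) holds.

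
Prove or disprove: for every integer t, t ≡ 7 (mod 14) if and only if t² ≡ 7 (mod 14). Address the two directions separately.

[⇒] Suppose t ≡ 7 (mod 14). Write t = 14j + 7. Then (14j + 7)² = 196j² + 196j + 49 = 14(14j² + 14j + 3) + 7, so t² ≡ 7 (mod 14).

[⇐] Conversely, suppose t² ≡ 7 (mod 14). The only residue r in {0, …, 13} with r² ≡ 7 (mod 14) is r = 7, so t ≡ 7 (mod 14).

Equivalent; both directions hold.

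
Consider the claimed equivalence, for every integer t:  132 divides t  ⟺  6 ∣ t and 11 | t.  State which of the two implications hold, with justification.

(→) If 132 ∣ t, write t = 132q. Since 132 = 22·6, t = 6·(22q), so 6 ∣ t; and since 132 = 12·11, t = 11·(12q), so 11 ∣ t.

(←) This fails: take t = 66. Both 6 ∣ 66 and 11 ∣ 66, yet 66 is not a multiple of 132 (since 66 = 0·132 + 66), so 132 ∤ 66.

The forward direction holds; the converse fails.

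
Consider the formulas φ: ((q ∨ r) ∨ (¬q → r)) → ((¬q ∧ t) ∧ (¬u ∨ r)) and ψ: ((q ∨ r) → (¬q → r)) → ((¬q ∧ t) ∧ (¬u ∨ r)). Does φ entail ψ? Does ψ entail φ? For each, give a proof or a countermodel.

[⇐] Assume the antecedent. If r is true, the antecedent forces (t = T, r = T, u = F, q = F) or (t = T, r = T, u = T, q = F), and the consequent holds there. If r is false, the antecedent forces (t = T, r = F, u = F, q = F), and the consequent holds there. Either way the consequent holds.

[⇒] This fails. Under t = F, r = F, u = F, q = F, the left side is true but the right side is false.

Only the converse holds.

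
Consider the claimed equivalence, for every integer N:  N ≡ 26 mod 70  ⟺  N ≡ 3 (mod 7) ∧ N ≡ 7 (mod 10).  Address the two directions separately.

Neither direction holds.

(⟹) This fails: N = 26 gives 26 ≡ 26 (mod 70) but 26 ≡ 5 (mod 7), so the conjunction on the right does not hold.

(⟸) This fails: N = 17 satisfies both congruences on the right (17 ≡ 3 mod 7 and 17 ≡ 7 mod 10) yet 17 ≡ 17 (mod 70), not 26.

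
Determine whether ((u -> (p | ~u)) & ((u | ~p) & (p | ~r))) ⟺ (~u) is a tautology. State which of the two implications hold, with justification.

Neither implication holds.

(⟹) This fails. Under u = T, r = F, p = T, the left side is true but the right side is false.

(⟸) This fails. Under u = F, r = T, p = F, the left side is false but the right side is true.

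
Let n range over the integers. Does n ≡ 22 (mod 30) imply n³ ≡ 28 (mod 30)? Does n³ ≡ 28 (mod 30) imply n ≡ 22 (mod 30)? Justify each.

The biconditional holds.

(→) Suppose n ≡ 22 (mod 30). Write n = 30j + 22. Then (30j + 22)³ = 27000j³ + 59400j² + 43560j + 10648 = 30(900j³ + 1980j² + 1452j + 354) + 28, so n³ ≡ 28 (mod 30).

(←) Conversely, suppose n³ ≡ 28 (mod 30). The only residue r in {0, …, 29} with r³ ≡ 28 (mod 30) is r = 22, so n ≡ 22 (mod 30).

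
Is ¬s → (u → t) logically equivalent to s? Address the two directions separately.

(⇒) fails; (⇐) holds.

[⇒] This fails. Under u = F, s = F, t = F, the left side is true but the right side is false.

[⇐] Assume the antecedent. If u is true, the antecedent forces (u = T, s = T, t = F) or (u = T, s = T, t = T), and ¬s → (u → t) holds there. If u is false, ¬s → (u → t) reduces to true regardless of the other variables. Either way ¬s → (u → t) holds.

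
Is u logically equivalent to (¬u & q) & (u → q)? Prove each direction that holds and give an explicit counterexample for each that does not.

(→) This fails. Under q = F, u = T, the left side is true but the right side is false.

(←) This fails. Under q = T, u = F, the left side is false but the right side is true.

(⇒) fails and (⇐) fails.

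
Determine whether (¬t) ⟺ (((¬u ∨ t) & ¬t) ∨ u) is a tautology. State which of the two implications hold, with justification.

(⇒) Assume the antecedent. If t is true, the antecedent cannot hold. If t is false, ((¬u ∨ t) & ¬t) ∨ u reduces to true regardless of the other variables. Either way ((¬u ∨ t) & ¬t) ∨ u holds.

(⇐) This fails. Under t = T, u = T, the left side is false but the right side is true.

Only the forward direction holds.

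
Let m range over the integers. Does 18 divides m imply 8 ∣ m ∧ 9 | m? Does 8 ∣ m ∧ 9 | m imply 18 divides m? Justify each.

(→) This fails: take m = 18. Certainly 18 ∣ 18, but 8 ∤ 18.

(←) Suppose 8 ∣ m and 9 ∣ m. Any common multiple of 8 and 9 is a multiple of their lcm; here gcd(8, 9) = 1, so lcm(8, 9) = 8·9 = 72, so 72 ∣ m. Since 18 ∣ 72, it follows that 18 ∣ m.

(⇒) fails; (⇐) holds.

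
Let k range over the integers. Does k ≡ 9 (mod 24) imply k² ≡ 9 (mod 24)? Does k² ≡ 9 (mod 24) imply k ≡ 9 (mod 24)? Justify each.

Only the forward direction holds.

[⇒] Suppose k ≡ 9 (mod 24). Write k = 24j + 9. Then (24j + 9)² = 576j² + 432j + 81 = 24(24j² + 18j + 3) + 9, so k² ≡ 9 (mod 24).

[⇐] This fails: take k = 3. Then 3² = 9 ≡ 9 (mod 24), yet 3 ≡ 3 (mod 24), not 9.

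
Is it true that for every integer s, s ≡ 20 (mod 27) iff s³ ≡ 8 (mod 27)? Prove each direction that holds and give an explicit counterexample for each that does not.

(⇒) Suppose s ≡ 20 (mod 27). Write s = 27j + 20. Then (27j + 20)³ = 19683j³ + 43740j² + 32400j + 8000 = 27(729j³ + 1620j² + 1200j + 296) + 8, so s³ ≡ 8 (mod 27).

(⇐) This fails: take s = 2. Then 2³ = 8 ≡ 8 (mod 27), yet 2 ≡ 2 (mod 27), not 20.

Only the forward implication holds.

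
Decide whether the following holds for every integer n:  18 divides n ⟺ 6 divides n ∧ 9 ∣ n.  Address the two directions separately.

Equivalent; both directions hold.

[⇐] Suppose 6 ∣ n and 9 ∣ n. Any common multiple of 6 and 9 is a multiple of their lcm; here lcm(6, 9) = 6·9/gcd(6, 9) = 54/3 = 18, so 18 ∣ n.

[⇒] If 18 ∣ n, write n = 18q. Since 18 = 3·6, n = 6·(3q), so 6 ∣ n; and since 18 = 2·9, n = 9·(2q), so 9 ∣ n.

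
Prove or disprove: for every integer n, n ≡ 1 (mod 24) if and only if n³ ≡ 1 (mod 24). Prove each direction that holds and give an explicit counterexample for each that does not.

(←) Suppose n³ ≡ 1 (mod 24). The only residue r in {0, …, 23} with r³ ≡ 1 (mod 24) is r = 1, so n ≡ 1 (mod 24).

(→) Suppose n ≡ 1 (mod 24). Write n = 24j + 1. Then (24j + 1)³ = 13824j³ + 1728j² + 72j + 1 = 24(576j³ + 72j² + 3j) + 1, so n³ ≡ 1 (mod 24).

The biconditional holds.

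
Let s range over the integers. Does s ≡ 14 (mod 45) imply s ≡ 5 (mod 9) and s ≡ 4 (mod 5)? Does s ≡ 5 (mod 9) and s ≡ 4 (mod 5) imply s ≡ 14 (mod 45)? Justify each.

(⇐) If s ≡ 5 (mod 9) and s ≡ 4 (mod 5), then by the Chinese remainder theorem s ≡ 14 (mod 45). This is exactly s ≡ 14 (mod 45).

(⇒) Suppose s ≡ 14 (mod 45); write s = 45j + 14. Since 9 ∣ 45, reducing mod 9 gives s ≡ 14 ≡ 5 (mod 9); since 5 ∣ 45, reducing mod 5 gives s ≡ 14 ≡ 4 (mod 5).

The biconditional holds.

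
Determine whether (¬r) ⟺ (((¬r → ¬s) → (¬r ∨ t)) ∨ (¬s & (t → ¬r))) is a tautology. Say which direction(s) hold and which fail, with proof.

Not equivalent: only (⇒) holds.

(→) Assume the antecedent. If s is true, the antecedent forces (s = T, r = F, t = F) or (s = T, r = F, t = T), and the consequent holds there. If s is false, the consequent reduces to true regardless of the other variables. Either way the consequent holds.

(←) This fails. Under s = F, r = T, t = F, the left side is false but the right side is true.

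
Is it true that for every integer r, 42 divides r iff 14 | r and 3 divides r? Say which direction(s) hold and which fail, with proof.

Both directions hold; the statement is true.

[⇒] If 42 ∣ r, write r = 42q. Since 42 = 3·14, r = 14·(3q), so 14 ∣ r; and since 42 = 14·3, r = 3·(14q), so 3 ∣ r.

[⇐] Suppose 14 ∣ r and 3 ∣ r. Any common multiple of 14 and 3 is a multiple of their lcm; here gcd(14, 3) = 1, so lcm(14, 3) = 14·3 = 42, so 42 ∣ r.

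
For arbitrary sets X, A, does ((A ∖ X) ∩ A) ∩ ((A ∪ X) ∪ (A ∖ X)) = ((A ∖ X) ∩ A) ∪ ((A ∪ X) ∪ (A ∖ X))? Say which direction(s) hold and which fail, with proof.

The sets are not equal: only the forward inclusion holds.

Forward inclusion. Let x ∈ ((A ∖ X) ∩ A) ∩ ((A ∪ X) ∪ (A ∖ X)). Then x ∈ A and x ∉ X, from which x ∈ ((A ∖ X) ∩ A) ∪ ((A ∪ X) ∪ (A ∖ X)).

Reverse inclusion. This inclusion fails. Take X = {1}, A = ∅; then 1 ∈ ((A ∖ X) ∩ A) ∪ ((A ∪ X) ∪ (A ∖ X)) but 1 ∉ ((A ∖ X) ∩ A) ∩ ((A ∪ X) ∪ (A ∖ X)).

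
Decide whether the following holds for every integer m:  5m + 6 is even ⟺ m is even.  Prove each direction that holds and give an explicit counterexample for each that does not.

Equivalent; both directions hold.

(⟸) Suppose m is even; write m = 2j. Then 5m + 6 = 5·(2j) + 6 = 2·5j + 6, which is even.

(⟹) Suppose 5m + 6 is even. Since 5 is odd, 5m and m have the same parity, so 5m + 6 ≡ m + 6 (mod 2). As 6 is even, 5m + 6 is even exactly when m is even. Thus m is even.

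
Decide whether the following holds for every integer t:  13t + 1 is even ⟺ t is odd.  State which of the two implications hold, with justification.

(←) Suppose t is odd; write t = 2j + 1. Then 13t + 1 = 13·(2j + 1) + 1 = 2·13j + 14, which is even.

(→) Suppose 13t + 1 is even. Since 13 is odd, 13t and t have the same parity, so 13t + 1 ≡ t + 1 (mod 2). As 1 is odd, 13t + 1 is even exactly when t is odd. Thus t is odd.

Both implications hold.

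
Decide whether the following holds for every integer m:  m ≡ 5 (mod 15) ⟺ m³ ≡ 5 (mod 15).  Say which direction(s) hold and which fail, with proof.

(→) Suppose m ≡ 5 (mod 15). Write m = 15j + 5. Then (15j + 5)³ = 3375j³ + 3375j² + 1125j + 125 = 15(225j³ + 225j² + 75j + 8) + 5, so m³ ≡ 5 (mod 15).

(←) Conversely, suppose m³ ≡ 5 (mod 15). The only residue r in {0, …, 14} with r³ ≡ 5 (mod 15) is r = 5, so m ≡ 5 (mod 15).

Equivalent; both directions hold.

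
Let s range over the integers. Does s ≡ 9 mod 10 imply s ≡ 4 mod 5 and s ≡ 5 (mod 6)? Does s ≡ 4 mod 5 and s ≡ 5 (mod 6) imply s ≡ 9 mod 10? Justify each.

(⇒) fails; (⇐) holds.

[⇒] This fails: s = 9 gives 9 ≡ 9 (mod 10) but 9 ≡ 3 (mod 6), so the conjunction on the right does not hold.

[⇐] Conversely, if s ≡ 4 (mod 5) and s ≡ 5 (mod 6), then by the Chinese remainder theorem s ≡ 29 (mod 30). Since 29 ≡ 9 (mod 10) and 10 ∣ 30, we get s ≡ 9 (mod 10).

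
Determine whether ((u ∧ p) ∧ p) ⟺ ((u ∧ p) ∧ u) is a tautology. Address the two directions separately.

The biconditional holds.

[⇒] Assume the antecedent. If u is true, the antecedent forces (u = T, p = T), and (u ∧ p) ∧ u holds there. If u is false, the antecedent cannot hold. Either way (u ∧ p) ∧ u holds.

[⇐] Assume the antecedent. If u is true, the antecedent forces (u = T, p = T), and (u ∧ p) ∧ p holds there. If u is false, the antecedent cannot hold. Either way (u ∧ p) ∧ p holds.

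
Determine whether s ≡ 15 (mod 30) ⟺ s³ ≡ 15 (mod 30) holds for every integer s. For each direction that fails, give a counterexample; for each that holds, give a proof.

Both implications hold.

(⟹) Suppose s ≡ 15 (mod 30). Write s = 30j + 15. Then (30j + 15)³ = 27000j³ + 40500j² + 20250j + 3375 = 30(900j³ + 1350j² + 675j + 112) + 15, so s³ ≡ 15 (mod 30).

(⟸) Conversely, suppose s³ ≡ 15 (mod 30). The only residue r in {0, …, 29} with r³ ≡ 15 (mod 30) is r = 15, so s ≡ 15 (mod 30).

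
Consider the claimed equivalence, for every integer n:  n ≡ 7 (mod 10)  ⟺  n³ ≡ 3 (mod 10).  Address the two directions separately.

Both directions hold; the statement is true.

(→) Suppose n ≡ 7 (mod 10). Write n = 10j + 7. Then (10j + 7)³ = 1000j³ + 2100j² + 1470j + 343 = 10(100j³ + 210j² + 147j + 34) + 3, so n³ ≡ 3 (mod 10).

(←) For the converse, argue contrapositively. If n ≢ 7 (mod 10), then n is congruent to one of 0, 1, 2, 3, 4, 5, 6, 8, 9 modulo 10, and these give n³ ≡ 0, 1, 8, 7, 4, 5, 6, 2, 9 respectively — never 3.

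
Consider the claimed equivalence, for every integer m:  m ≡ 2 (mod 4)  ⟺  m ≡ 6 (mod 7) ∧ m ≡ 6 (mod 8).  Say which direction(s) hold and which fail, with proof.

The forward direction fails; the converse holds.

(⟹) This fails: m = 2 gives 2 ≡ 2 (mod 4) but 2 ≡ 2 (mod 7), so the conjunction on the right does not hold.

(⟸) Conversely, if m ≡ 6 (mod 7) and m ≡ 6 (mod 8), then by the Chinese remainder theorem m ≡ 6 (mod 56). Since 6 ≡ 2 (mod 4) and 4 ∣ 56, we get m ≡ 2 (mod 4).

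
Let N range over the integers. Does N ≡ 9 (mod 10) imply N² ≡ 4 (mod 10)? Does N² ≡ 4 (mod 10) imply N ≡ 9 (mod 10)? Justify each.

Neither direction holds.

Forward direction. This fails: take N = 9. Then 9 ≡ 9 (mod 10), but 9² = 81 ≡ 1 (mod 10), not 4.

Converse. This fails: take N = 2. Then 2² = 4 ≡ 4 (mod 10), yet 2 ≡ 2 (mod 10), not 9.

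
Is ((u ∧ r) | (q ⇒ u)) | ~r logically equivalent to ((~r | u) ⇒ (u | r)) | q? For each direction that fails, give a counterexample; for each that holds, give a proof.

Neither direction holds.

Forward direction. This fails. Under r = F, q = F, u = F, the left side is true but the right side is false.

Converse. This fails. Under r = T, q = T, u = F, the left side is false but the right side is true.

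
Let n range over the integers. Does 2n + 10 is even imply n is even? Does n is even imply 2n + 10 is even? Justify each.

The forward direction fails; the converse holds.

(→) This fails: take n = 7. Then 2n + 10 = 24, which is even, yet n = 7 is odd, not even.

(←) Suppose n is even. Since 2 is even, 2n is even for every n, so 2n + 10 has the same parity as 10, which is even. Hence 2n + 10 is even.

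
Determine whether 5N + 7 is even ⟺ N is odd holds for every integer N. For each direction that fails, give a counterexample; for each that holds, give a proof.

[⇒] Suppose 5N + 7 is even. Since 5 is odd, 5N and N have the same parity, so 5N + 7 ≡ N + 7 (mod 2). As 7 is odd, 5N + 7 is even exactly when N is odd. Thus N is odd.

[⇐] Conversely, suppose N is odd; write N = 2j + 1. Then 5N + 7 = 5·(2j + 1) + 7 = 2·5j + 12, which is even.

Equivalent; both directions hold.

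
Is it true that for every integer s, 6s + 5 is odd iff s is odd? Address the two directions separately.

Only the converse holds.

(⇒) This fails: take s = 0. Then 6s + 5 = 5, which is odd, yet s = 0 is even, not odd.

(⇐) Suppose s is odd. Since 6 is even, 6s is even for every s, so 6s + 5 has the same parity as 5, which is odd. Hence 6s + 5 is odd.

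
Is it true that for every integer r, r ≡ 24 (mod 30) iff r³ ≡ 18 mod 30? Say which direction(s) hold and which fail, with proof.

(⟹) This fails: take r = 24. Then 24 ≡ 24 (mod 30), but 24³ = 13824 ≡ 24 (mod 30), not 18.

(⟸) This fails: take r = 12. Then 12³ = 1728 ≡ 18 (mod 30), yet 12 ≡ 12 (mod 30), not 24.

(⇒) fails and (⇐) fails.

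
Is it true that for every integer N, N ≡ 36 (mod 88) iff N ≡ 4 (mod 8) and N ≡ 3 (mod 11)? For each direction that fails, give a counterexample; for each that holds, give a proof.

(⟹) Suppose N ≡ 36 (mod 88); write N = 88j + 36. Since 8 ∣ 88, reducing mod 8 gives N ≡ 36 ≡ 4 (mod 8); since 11 ∣ 88, reducing mod 11 gives N ≡ 36 ≡ 3 (mod 11).

(⟸) Conversely, if N ≡ 4 (mod 8) and N ≡ 3 (mod 11), then by the Chinese remainder theorem N ≡ 36 (mod 88). This is exactly N ≡ 36 (mod 88).

Both directions hold.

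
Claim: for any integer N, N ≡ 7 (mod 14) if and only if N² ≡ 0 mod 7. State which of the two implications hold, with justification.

Only the forward implication holds.

[⇒] Suppose N ≡ 7 (mod 14). Then N² ≡ 7² = 49 (mod 14), and since 7 ∣ 14, also N² ≡ 0 (mod 7).

[⇐] This fails: take N = 0. Then 0² = 0 ≡ 0 (mod 7), yet 0 ≡ 0 (mod 14), not 7.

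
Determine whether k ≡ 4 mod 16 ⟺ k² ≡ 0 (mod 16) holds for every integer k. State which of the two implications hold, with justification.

Only the forward direction holds.

(⟹) Suppose k ≡ 4 mod 16. Write k = 16j + 4. Then (16j + 4)² = 256j² + 128j + 16 = 16(16j² + 8j + 1) + 0, so k² ≡ 0 (mod 16).

(⟸) This fails: take k = 0. Then 0² = 0 ≡ 0 (mod 16), yet 0 ≡ 0 (mod 16), not 4.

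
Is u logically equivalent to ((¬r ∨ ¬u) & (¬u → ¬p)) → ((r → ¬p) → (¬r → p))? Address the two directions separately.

(⇒) This fails. Under p = F, u = T, r = F, the left side is true but the right side is false.

(⇐) This fails. Under p = T, u = F, r = F, the left side is false but the right side is true.

Neither direction holds.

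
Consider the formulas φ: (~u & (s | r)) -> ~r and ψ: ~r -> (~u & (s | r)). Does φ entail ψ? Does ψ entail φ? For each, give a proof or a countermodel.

Forward direction. This fails. Under u = F, s = F, r = F, the left side is true but the right side is false.

Converse. This fails. Under u = F, s = F, r = T, the left side is false but the right side is true.

Both directions fail.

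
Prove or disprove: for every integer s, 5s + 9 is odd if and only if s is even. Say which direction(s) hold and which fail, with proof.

Both directions hold; the statement is true.

(⇒) Suppose 5s + 9 is odd. Since 5 is odd, 5s and s have the same parity, so 5s + 9 ≡ s + 9 (mod 2). As 9 is odd, 5s + 9 is odd exactly when s is even. Thus s is even.

(⇐) Conversely, suppose s is even; write s = 2j. Then 5s + 9 = 5·(2j) + 9 = 2·5j + 9, which is odd.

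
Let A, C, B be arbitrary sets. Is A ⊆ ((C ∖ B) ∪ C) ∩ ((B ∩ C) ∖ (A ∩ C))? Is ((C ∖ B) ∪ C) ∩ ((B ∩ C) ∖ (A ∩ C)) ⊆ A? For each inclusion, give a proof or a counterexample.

(⊆) This inclusion fails. Take A = {1}, C = ∅, B = ∅; then 1 ∈ A but 1 ∉ ((C ∖ B) ∪ C) ∩ ((B ∩ C) ∖ (A ∩ C)).

(⊇) This inclusion fails. Take A = ∅, C = {1}, B = {1}; then 1 ∈ ((C ∖ B) ∪ C) ∩ ((B ∩ C) ∖ (A ∩ C)) but 1 ∉ A.

(⊆) fails and (⊇) fails.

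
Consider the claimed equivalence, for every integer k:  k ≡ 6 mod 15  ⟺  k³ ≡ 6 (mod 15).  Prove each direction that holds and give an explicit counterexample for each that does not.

(←) Suppose k³ ≡ 6 (mod 15). The only residue r in {0, …, 14} with r³ ≡ 6 (mod 15) is r = 6, so k ≡ 6 (mod 15).

(→) Suppose k ≡ 6 mod 15. Write k = 15j + 6. Then (15j + 6)³ = 3375j³ + 4050j² + 1620j + 216 = 15(225j³ + 270j² + 108j + 14) + 6, so k³ ≡ 6 (mod 15).

Equivalent; both directions hold.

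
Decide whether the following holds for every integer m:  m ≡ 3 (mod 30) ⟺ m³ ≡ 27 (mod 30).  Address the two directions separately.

Equivalent; both directions hold.

[⇒] Suppose m ≡ 3 (mod 30). Write m = 30j + 3. Then (30j + 3)³ = 27000j³ + 8100j² + 810j + 27 = 30(900j³ + 270j² + 27j) + 27, so m³ ≡ 27 (mod 30).

[⇐] Conversely, suppose m³ ≡ 27 (mod 30). The only residue r in {0, …, 29} with r³ ≡ 27 (mod 30) is r = 3, so m ≡ 3 (mod 30).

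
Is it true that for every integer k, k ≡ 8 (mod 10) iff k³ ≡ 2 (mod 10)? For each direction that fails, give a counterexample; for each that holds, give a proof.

Forward direction. Suppose k ≡ 8 (mod 10). Write k = 10j + 8. Then (10j + 8)³ = 1000j³ + 2400j² + 1920j + 512 = 10(100j³ + 240j² + 192j + 51) + 2, so k³ ≡ 2 (mod 10).

Converse. Suppose k³ ≡ 2 (mod 10). The only residue r in {0, …, 9} with r³ ≡ 2 (mod 10) is r = 8, so k ≡ 8 (mod 10).

The biconditional holds.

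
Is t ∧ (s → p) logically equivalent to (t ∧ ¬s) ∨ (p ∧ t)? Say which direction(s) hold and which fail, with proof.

[⇒] Assume the antecedent. If p is true, the antecedent forces (t = T, p = T, s = F) or (t = T, p = T, s = T), and (t ∧ ¬s) ∨ (p ∧ t) holds there. If p is false, the antecedent forces (t = T, p = F, s = F), and (t ∧ ¬s) ∨ (p ∧ t) holds there. Either way (t ∧ ¬s) ∨ (p ∧ t) holds.

[⇐] Assume the antecedent. If p is true, the antecedent forces (t = T, p = T, s = F) or (t = T, p = T, s = T), and t ∧ (s → p) holds there. If p is false, the antecedent forces (t = T, p = F, s = F), and t ∧ (s → p) holds there. Either way t ∧ (s → p) holds.

Both implications hold.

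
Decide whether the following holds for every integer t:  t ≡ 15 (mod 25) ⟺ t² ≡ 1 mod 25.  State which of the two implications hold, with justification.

Neither implication holds.

[⇒] This fails: take t = 15. Then 15 ≡ 15 (mod 25), but 15² = 225 ≡ 0 (mod 25), not 1.

[⇐] This fails: take t = 1. Then 1² = 1 ≡ 1 (mod 25), yet 1 ≡ 1 (mod 25), not 15.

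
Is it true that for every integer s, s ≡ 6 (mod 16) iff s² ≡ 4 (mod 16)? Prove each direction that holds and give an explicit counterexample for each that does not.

Not equivalent: only (⇒) holds.

(⟹) Suppose s ≡ 6 (mod 16). Write s = 16j + 6. Then (16j + 6)² = 256j² + 192j + 36 = 16(16j² + 12j + 2) + 4, so s² ≡ 4 (mod 16).

(⟸) This fails: take s = 2. Then 2² = 4 ≡ 4 (mod 16), yet 2 ≡ 2 (mod 16), not 6.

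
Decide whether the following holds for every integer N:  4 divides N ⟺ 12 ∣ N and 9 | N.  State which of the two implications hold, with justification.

The forward direction fails; the converse holds.

(⇒) This fails: take N = 4. Certainly 4 ∣ 4, but 12 ∤ 4.

(⇐) Suppose 12 ∣ N and 9 ∣ N. Any common multiple of 12 and 9 is a multiple of their lcm; here lcm(12, 9) = 12·9/gcd(12, 9) = 108/3 = 36, so 36 ∣ N. Since 4 ∣ 36, it follows that 4 ∣ N.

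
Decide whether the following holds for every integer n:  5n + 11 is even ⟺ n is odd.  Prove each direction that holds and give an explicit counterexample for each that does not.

(→) Suppose 5n + 11 is even. Since 5 is odd, 5n and n have the same parity, so 5n + 11 ≡ n + 11 (mod 2). As 11 is odd, 5n + 11 is even exactly when n is odd. Thus n is odd.

(←) Conversely, suppose n is odd; write n = 2j + 1. Then 5n + 11 = 5·(2j + 1) + 11 = 2·5j + 16, which is even.

Both implications hold.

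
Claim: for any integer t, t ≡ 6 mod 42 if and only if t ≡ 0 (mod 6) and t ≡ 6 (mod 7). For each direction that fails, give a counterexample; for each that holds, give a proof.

Both directions hold; the statement is true.

[⇒] Suppose t ≡ 6 (mod 42); write t = 42j + 6. Since 6 ∣ 42, reducing mod 6 gives t ≡ 6 ≡ 0 (mod 6); since 7 ∣ 42, reducing mod 7 gives t ≡ 6 (mod 7).

[⇐] Conversely, if t ≡ 0 (mod 6) and t ≡ 6 (mod 7), then by the Chinese remainder theorem t ≡ 6 (mod 42). This is exactly t ≡ 6 (mod 42).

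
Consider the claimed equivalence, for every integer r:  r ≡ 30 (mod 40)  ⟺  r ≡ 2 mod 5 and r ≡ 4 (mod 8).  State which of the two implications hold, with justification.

Both directions fail.

(⇒) This fails: r = 30 gives 30 ≡ 30 (mod 40) but 30 ≡ 0 (mod 5), so the conjunction on the right does not hold.

(⇐) This fails: r = 12 satisfies both congruences on the right (12 ≡ 2 mod 5 and 12 ≡ 4 mod 8) yet 12 ≡ 12 (mod 40), not 30.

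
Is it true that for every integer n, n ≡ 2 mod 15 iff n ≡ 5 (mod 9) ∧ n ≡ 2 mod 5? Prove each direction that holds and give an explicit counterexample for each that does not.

(⇒) fails; (⇐) holds.

(⟹) This fails: n = 17 gives 17 ≡ 2 (mod 15) but 17 ≡ 8 (mod 9), so the conjunction on the right does not hold.

(⟸) Conversely, if n ≡ 5 (mod 9) and n ≡ 2 (mod 5), then by the Chinese remainder theorem n ≡ 32 (mod 45). Since 32 ≡ 2 (mod 15) and 15 ∣ 45, we get n ≡ 2 (mod 15).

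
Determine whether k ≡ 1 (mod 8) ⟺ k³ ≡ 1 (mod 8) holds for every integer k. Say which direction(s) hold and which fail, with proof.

Both implications hold.

(⇒) Suppose k ≡ 1 (mod 8). Write k = 8j + 1. Then (8j + 1)³ = 512j³ + 192j² + 24j + 1 = 8(64j³ + 24j² + 3j) + 1, so k³ ≡ 1 (mod 8).

(⇐) For the converse, argue contrapositively. If k ≢ 1 (mod 8), then k is congruent to one of 0, 2, 3, 4, 5, 6, 7 modulo 8, and these give k³ ≡ 0, 0, 3, 0, 5, 0, 7 respectively — never 1.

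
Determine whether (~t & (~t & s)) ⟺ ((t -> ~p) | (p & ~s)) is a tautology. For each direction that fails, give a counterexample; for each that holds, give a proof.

(⟹) Assume the antecedent. If t is true, the antecedent cannot hold. If t is false, (t -> ~p) | (p & ~s) reduces to true regardless of the other variables. Either way (t -> ~p) | (p & ~s) holds.

(⟸) This fails. Under t = F, p = F, s = F, the left side is false but the right side is true.

Not equivalent: only (⇒) holds.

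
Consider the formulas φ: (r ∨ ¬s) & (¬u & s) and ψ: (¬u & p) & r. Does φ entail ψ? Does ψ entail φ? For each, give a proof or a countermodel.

Both directions fail.

(⟹) This fails. Under u = F, r = T, s = T, p = F, the left side is true but the right side is false.

(⟸) This fails. Under u = F, r = T, s = F, p = T, the left side is false but the right side is true.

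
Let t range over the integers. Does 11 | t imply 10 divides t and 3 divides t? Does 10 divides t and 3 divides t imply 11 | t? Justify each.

Neither implication holds.

[⇒] This fails: take t = 11. Certainly 11 ∣ 11, but 10 ∤ 11.

[⇐] This fails: take t = 30. Both 10 ∣ 30 and 3 ∣ 30, yet 30 is not a multiple of 11 (since 30 = 2·11 + 8), so 11 ∤ 30.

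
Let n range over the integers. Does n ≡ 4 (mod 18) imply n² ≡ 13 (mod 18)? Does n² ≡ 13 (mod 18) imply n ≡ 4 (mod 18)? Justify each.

Forward direction. This fails: take n = 4. Then 4 ≡ 4 (mod 18), but 4² = 16 ≡ 16 (mod 18), not 13.

Converse. This fails: take n = 7. Then 7² = 49 ≡ 13 (mod 18), yet 7 ≡ 7 (mod 18), not 4.

Both directions fail.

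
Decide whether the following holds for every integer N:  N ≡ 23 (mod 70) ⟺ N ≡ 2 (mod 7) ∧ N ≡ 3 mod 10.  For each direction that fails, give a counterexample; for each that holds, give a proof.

Forward direction. Suppose N ≡ 23 (mod 70); write N = 70j + 23. Since 7 ∣ 70, reducing mod 7 gives N ≡ 23 ≡ 2 (mod 7); since 10 ∣ 70, reducing mod 10 gives N ≡ 23 ≡ 3 (mod 10).

Converse. If N ≡ 2 (mod 7) and N ≡ 3 (mod 10), then by the Chinese remainder theorem N ≡ 23 (mod 70). This is exactly N ≡ 23 (mod 70).

Both implications hold.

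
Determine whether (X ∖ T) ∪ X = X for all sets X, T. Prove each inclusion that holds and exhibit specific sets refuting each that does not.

The two sets are equal.

(⊆) Let x ∈ (X ∖ T) ∪ X. Then either x ∈ X and x ∉ T; or x ∈ X ∩ T. In each case x ∈ X, so (X ∖ T) ∪ X ⊆ X.

(⊇) Let x ∈ X. Then either x ∈ X and x ∉ T; or x ∈ X ∩ T. In each case x ∈ (X ∖ T) ∪ X, so X ⊆ (X ∖ T) ∪ X.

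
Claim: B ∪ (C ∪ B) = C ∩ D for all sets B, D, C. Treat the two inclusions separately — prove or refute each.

(⟹) This inclusion fails. Take B = {1}, D = ∅, C = ∅; then 1 ∈ B ∪ (C ∪ B) but 1 ∉ C ∩ D.

(⟸) Let x ∈ C ∩ D. Then either x ∈ D ∩ C and x ∉ B; or x ∈ B ∩ D ∩ C. In each case x ∈ B ∪ (C ∪ B), so C ∩ D ⊆ B ∪ (C ∪ B).

The sets are not equal: only the reverse inclusion holds.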